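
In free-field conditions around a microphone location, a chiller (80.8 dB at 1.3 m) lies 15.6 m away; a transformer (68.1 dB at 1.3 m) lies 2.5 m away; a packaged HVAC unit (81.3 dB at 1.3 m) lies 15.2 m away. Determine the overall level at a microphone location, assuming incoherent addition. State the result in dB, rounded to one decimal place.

65.5 dB

First find each source's level at the receiver (point-source: −20·log₁₀(r/r_ref)), then combine on an intensity basis.
chiller: 80.8 − 20·log₁₀(15.6/1.3) = 80.8 − 21.58 = 59.22 dB.
transformer: 68.1 − 20·log₁₀(2.5/1.3) = 68.1 − 5.68 = 62.42 dB.
packaged HVAC unit: 81.3 − 20·log₁₀(15.2/1.3) = 81.3 − 21.36 = 59.94 dB.
Σ 10^(L/10) = 3.567e+06 → L_total = 10·log₁₀(3.567e+06) = 65.52 dB.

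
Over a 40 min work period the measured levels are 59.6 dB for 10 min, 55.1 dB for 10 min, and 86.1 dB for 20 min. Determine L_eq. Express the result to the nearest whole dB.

The energy average is taken in the linear domain: L_eq = 10·log₁₀[(Σ tᵢ·10^(Lᵢ/10))/T], T = 40 min.
Σ tᵢ·10^(Lᵢ/10) = 10·10^(59.6/10) + 10·10^(55.1/10) + 20·10^(86.1/10) = 8.160e+09.
L_eq = 10·log₁₀(8.160e+09/40) = 83.10 dB.

83 dB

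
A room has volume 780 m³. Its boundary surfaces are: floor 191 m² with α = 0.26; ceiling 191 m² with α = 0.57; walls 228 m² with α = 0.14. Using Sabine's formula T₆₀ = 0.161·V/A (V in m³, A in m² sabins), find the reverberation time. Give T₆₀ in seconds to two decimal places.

Summing Sᵢαᵢ: 191·0.26 + 191·0.57 + 228·0.14 = 190.45 m².
T₆₀ = 0.161·V/A = 0.161·780/190.45 = 0.659 s.

0.66 s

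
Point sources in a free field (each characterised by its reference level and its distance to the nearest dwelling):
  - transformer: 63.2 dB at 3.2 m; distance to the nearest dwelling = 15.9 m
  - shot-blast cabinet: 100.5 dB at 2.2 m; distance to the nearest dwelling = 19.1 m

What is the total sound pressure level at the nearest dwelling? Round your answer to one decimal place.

First find each source's level at the receiver (point-source: −20·log₁₀(r/r_ref)), then combine on an intensity basis.
transformer: 63.2 − 20·log₁₀(15.9/3.2) = 63.2 − 13.92 = 49.28 dB.
shot-blast cabinet: 100.5 − 20·log₁₀(19.1/2.2) = 100.5 − 18.77 = 81.73 dB.
Σ 10^(L/10) = 1.489e+08 → L_total = 10·log₁₀(1.489e+08) = 81.73 dB.

81.7 dB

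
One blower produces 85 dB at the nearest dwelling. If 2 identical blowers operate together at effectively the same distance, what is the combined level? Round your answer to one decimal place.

N identical incoherent sources raise the level by 10·log₁₀ N.
L_total = 85 + 10·log₁₀(2) = 85 + 3.010 = 88.01 dB.

88.0 dB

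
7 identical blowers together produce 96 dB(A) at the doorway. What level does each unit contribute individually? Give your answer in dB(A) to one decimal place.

For N identical incoherent sources L_total = L₁ + 10·log₁₀ N, so L₁ = 96 − 10·log₁₀(7) = 96 − 8.451.

87.5 dB(A)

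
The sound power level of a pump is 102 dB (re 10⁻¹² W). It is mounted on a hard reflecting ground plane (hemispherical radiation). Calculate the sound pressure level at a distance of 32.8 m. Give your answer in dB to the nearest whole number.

64 dB

The power spreads over a hemisphere of area 2π·r², so L_p = L_w − 10·log₁₀(2π·r²).
2π·r² = 6760 m², 10·log₁₀ of that is 38.299 dB.
L_p = 102 − 38.299 = 63.70 dB.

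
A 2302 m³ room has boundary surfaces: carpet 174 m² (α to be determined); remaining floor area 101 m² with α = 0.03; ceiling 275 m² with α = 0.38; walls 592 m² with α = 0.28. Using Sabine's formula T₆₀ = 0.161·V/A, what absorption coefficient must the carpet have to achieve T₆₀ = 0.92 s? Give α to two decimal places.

0.74

Required total absorption A = 0.161·2302/0.92 = 402.85 m².
Absorption from the other surfaces = 101·0.03 + 275·0.38 + 592·0.28 = 273.29 m², so the carpet must supply 129.56 m² over 174 m².
α = 129.56/174 = 0.745.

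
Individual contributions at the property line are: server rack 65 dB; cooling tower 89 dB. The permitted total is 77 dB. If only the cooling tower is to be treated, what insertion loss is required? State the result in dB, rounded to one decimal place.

The untreated sources together contribute 10^(65/10) = 3.162e+06, i.e. 65.00 dB.
The limit corresponds to 10^(77/10) = 5.012e+07; subtracting the fixed part leaves 4.696e+07 for the cooling tower, i.e. 76.72 dB.
Required insertion loss = 89 − 76.72 = 12.28 dB.

12.3 dB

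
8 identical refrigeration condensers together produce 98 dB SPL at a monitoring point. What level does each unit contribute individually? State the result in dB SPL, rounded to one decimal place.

89.0 dB SPL

8 equal contributions raise the level by 10·log₁₀ 8 = 9.031 dB, so each unit alone gives 98 − 9.031.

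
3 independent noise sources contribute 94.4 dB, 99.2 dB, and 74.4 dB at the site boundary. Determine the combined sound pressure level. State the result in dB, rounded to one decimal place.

100.5 dB

Incoherent sources combine by intensity addition: L_total = 10·log₁₀(Σ 10^(L_i/10)).
Σ 10^(L/10) = 10^(94.4/10) + 10^(99.2/10) + 10^(74.4/10) = 1.110e+10.
L_total = 10·log₁₀(1.110e+10) = 100.45 dB.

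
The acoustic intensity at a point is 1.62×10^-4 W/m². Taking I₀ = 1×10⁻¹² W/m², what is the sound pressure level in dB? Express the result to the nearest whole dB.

82 dB

Dividing by I₀ shifts the exponent by 12: I/I₀ = 1.62×10^8.
L = 10·(0.2095 + 8) = 82.10 dB.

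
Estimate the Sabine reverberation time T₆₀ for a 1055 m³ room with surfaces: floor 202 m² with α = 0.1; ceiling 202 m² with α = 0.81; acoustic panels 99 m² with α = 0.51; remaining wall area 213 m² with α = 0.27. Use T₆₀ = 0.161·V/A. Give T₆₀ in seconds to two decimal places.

0.58 s

A = Σ Sᵢαᵢ = 202·0.1 + 202·0.81 + 99·0.51 + 213·0.27 = 291.82 m².
T₆₀ = 0.161·V/A = 0.161·1055/291.82 = 0.582 s.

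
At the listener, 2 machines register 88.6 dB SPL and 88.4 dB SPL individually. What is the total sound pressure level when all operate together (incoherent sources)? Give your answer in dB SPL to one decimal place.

For uncorrelated sources the intensities add, so convert each level to linear form, sum, and take 10·log₁₀ of the total.
Σ 10^(L/10) = 10^(88.6/10) + 10^(88.4/10) = 1.416e+09.
L_total = 10·log₁₀(1.416e+09) = 91.51 dB SPL.

91.5 dB SPL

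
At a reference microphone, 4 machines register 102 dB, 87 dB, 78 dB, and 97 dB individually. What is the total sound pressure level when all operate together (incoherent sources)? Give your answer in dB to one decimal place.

103.3 dB

For uncorrelated sources the intensities add, so convert each level to linear form, sum, and take 10·log₁₀ of the total.
Σ 10^(L/10) = 10^(102/10) + 10^(87/10) + 10^(78/10) + 10^(97/10) = 2.143e+10.
L_total = 10·log₁₀(2.143e+10) = 103.31 dB.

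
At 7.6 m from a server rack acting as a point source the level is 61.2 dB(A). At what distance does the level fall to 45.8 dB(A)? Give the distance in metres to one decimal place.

Point-source spreading drops the level by 20·log₁₀(r₂/r₁); inverting, r₂/r₁ = 10^(ΔL/20).
r₂ = 7.6·10^((61.2−45.8)/20) = 7.6·10^(15.4/20) = 44.75 m.

44.8 m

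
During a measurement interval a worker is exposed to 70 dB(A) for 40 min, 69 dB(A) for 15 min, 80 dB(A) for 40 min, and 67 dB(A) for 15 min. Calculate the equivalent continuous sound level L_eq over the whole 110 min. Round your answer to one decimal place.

L_eq = 10·log₁₀[(1/T)·Σ tᵢ·10^(Lᵢ/10)] with T = 110 min.
Σ tᵢ·10^(Lᵢ/10) = 40·10^(70/10) + 15·10^(69/10) + 40·10^(80/10) + 15·10^(67/10) = 4.594e+09.
L_eq = 10·log₁₀(4.594e+09/110) = 76.21 dB(A).

76.2 dB(A)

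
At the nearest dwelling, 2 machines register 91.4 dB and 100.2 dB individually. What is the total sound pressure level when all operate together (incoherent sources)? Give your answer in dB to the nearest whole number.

For uncorrelated sources the intensities add, so convert each level to linear form, sum, and take 10·log₁₀ of the total.
Σ 10^(L/10) = 10^(91.4/10) + 10^(100.2/10) = 1.185e+10.
L_total = 10·log₁₀(1.185e+10) = 100.74 dB.

101 dB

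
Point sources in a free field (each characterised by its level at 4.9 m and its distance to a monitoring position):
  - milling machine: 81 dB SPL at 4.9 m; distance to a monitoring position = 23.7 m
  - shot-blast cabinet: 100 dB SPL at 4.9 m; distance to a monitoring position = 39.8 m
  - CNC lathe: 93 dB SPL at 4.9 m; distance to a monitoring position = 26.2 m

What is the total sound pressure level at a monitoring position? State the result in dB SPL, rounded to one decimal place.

First find each source's level at the receiver (point-source: −20·log₁₀(r/r_ref)), then combine on an intensity basis.
milling machine: 81 − 20·log₁₀(23.7/4.9) = 81 − 13.69 = 67.31 dB SPL.
shot-blast cabinet: 100 − 20·log₁₀(39.8/4.9) = 100 − 18.19 = 81.81 dB SPL.
CNC lathe: 93 − 20·log₁₀(26.2/4.9) = 93 − 14.56 = 78.44 dB SPL.
Σ 10^(L/10) = 2.267e+08 → L_total = 10·log₁₀(2.267e+08) = 83.56 dB SPL.

83.6 dB SPL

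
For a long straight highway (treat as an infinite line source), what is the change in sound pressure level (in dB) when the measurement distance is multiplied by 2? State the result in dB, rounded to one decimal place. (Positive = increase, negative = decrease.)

Line-source spreading: ΔL = −10·log₁₀(r₂/r₁).
ΔL = −10·log₁₀(2) = -3.01 dB.

-3.0 dB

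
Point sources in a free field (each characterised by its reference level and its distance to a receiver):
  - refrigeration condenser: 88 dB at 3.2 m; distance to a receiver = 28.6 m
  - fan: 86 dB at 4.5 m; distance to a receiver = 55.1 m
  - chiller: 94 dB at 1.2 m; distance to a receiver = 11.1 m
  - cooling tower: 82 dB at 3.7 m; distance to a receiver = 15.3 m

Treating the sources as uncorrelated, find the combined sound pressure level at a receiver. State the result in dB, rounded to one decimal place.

76.9 dB

First find each source's level at the receiver (point-source: −20·log₁₀(r/r_ref)), then combine on an intensity basis.
refrigeration condenser: 88 − 20·log₁₀(28.6/3.2) = 88 − 19.02 = 68.98 dB.
fan: 86 − 20·log₁₀(55.1/4.5) = 86 − 21.76 = 64.24 dB.
chiller: 94 − 20·log₁₀(11.1/1.2) = 94 − 19.32 = 74.68 dB.
cooling tower: 82 − 20·log₁₀(15.3/3.7) = 82 − 12.33 = 69.67 dB.
Σ 10^(L/10) = 4.918e+07 → L_total = 10·log₁₀(4.918e+07) = 76.92 dB.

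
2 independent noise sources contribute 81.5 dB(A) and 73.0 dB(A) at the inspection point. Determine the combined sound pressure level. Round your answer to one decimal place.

82.1 dB(A)

Incoherent sources combine by intensity addition: L_total = 10·log₁₀(Σ 10^(L_i/10)).
Σ 10^(L/10) = 10^(81.5/10) + 10^(73.0/10) = 1.612e+08.
L_total = 10·log₁₀(1.612e+08) = 82.07 dB(A).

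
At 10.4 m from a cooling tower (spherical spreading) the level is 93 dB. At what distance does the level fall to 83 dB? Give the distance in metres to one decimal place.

32.9 m

The 10.0 dB drop corresponds to a distance ratio of 10^(10.0/20) for a point source.
r₂ = 10.4·10^((93−83)/20) = 10.4·10^(10.0/20) = 32.89 m.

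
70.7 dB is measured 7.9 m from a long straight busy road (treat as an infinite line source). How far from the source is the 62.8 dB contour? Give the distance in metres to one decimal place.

For a line source L₁ − L₂ = 10·log₁₀(r₂/r₁), so r₂ = r₁·10^((L₁−L₂)/10).
r₂ = 7.9·10^((70.7−62.8)/10) = 7.9·10^(7.9/10) = 48.71 m.

48.7 m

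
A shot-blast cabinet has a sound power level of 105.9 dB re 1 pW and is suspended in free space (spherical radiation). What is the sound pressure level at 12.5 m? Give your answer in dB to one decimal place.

73.0 dB

Free-field spherical radiation: L_p = L_w − 10·log₁₀(4π·r²), r = 12.5 m.
4π·r² = 1963 m², 10·log₁₀ of that is 32.930 dB.
L_p = 105.9 − 32.930 = 72.97 dB.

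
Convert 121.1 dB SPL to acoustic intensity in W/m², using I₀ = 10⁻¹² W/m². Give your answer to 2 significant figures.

I = I₀·10^(L/10) = 10⁻¹² × 10^(121.1/10) = 10^(0.110).

1.3 W/m²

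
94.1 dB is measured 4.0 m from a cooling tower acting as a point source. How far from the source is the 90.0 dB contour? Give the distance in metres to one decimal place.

The 4.1 dB drop corresponds to a distance ratio of 10^(4.1/20) for a point source.
r₂ = 4.0·10^((94.1−90.0)/20) = 4.0·10^(4.1/20) = 6.41 m.

6.4 m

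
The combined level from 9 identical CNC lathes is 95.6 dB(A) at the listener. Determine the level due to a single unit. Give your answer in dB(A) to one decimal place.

86.1 dB(A)

Dividing the total intensity by 9 lowers the level by 10·log₁₀ 9 = 9.542 dB: L₁ = 95.6 − 9.542.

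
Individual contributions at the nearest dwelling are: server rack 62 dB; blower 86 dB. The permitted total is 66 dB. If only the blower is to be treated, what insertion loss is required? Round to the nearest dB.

22 dB

Fixed contribution from the other source: Σ 10^(L/10) = 10^(62/10) = 1.585e+06 (62.00 dB).
To meet 66 dB overall, the treated blower may contribute at most 10^(66/10) − 1.585e+06 = 2.396e+06, i.e. 63.80 dB.
So the blower must be reduced from 86 to 63.80 dB: IL = 22.20 dB.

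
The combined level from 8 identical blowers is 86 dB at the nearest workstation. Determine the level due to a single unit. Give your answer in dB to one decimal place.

77.0 dB

For N identical incoherent sources L_total = L₁ + 10·log₁₀ N, so L₁ = 86 − 10·log₁₀(8) = 86 − 9.031.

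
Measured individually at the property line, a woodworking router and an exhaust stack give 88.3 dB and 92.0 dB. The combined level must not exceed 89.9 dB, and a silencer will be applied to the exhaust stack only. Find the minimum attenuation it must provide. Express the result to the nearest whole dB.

7 dB

Everything except the exhaust stack sums to 10^(88.3/10) = 6.761e+08 in linear terms, 88.30 dB.
To meet 89.9 dB overall, the treated exhaust stack may contribute at most 10^(89.9/10) − 6.761e+08 = 3.012e+08, i.e. 84.79 dB.
So the exhaust stack must be reduced from 92.0 to 84.79 dB: IL = 7.21 dB.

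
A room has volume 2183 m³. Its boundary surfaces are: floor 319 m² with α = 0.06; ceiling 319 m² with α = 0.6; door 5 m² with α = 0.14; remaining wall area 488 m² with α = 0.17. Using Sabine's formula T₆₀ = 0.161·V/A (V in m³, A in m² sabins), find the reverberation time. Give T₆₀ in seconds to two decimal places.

1.19 s

Total absorption A = 319·0.06 + 319·0.6 + 5·0.14 + 488·0.17 = 294.20 m² sabins.
T₆₀ = 0.161 × 2183 / 294.20 = 1.195 s.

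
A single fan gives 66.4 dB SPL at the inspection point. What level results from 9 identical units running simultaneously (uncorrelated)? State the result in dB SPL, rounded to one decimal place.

L_total = L₁ + 10·log₁₀ N for N identical incoherent sources.
L_total = 66.4 + 10·log₁₀(9) = 66.4 + 9.542 = 75.94 dB SPL.

75.9 dB SPL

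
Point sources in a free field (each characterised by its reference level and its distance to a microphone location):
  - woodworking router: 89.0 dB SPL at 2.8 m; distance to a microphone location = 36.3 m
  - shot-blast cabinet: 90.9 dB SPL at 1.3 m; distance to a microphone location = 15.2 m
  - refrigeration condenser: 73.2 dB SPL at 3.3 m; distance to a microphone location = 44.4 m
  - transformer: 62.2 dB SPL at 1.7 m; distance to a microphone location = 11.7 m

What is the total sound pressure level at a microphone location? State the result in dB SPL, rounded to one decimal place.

First find each source's level at the receiver (point-source: −20·log₁₀(r/r_ref)), then combine on an intensity basis.
woodworking router: 89.0 − 20·log₁₀(36.3/2.8) = 89.0 − 22.25 = 66.75 dB SPL.
shot-blast cabinet: 90.9 − 20·log₁₀(15.2/1.3) = 90.9 − 21.36 = 69.54 dB SPL.
refrigeration condenser: 73.2 − 20·log₁₀(44.4/3.3) = 73.2 − 22.58 = 50.62 dB SPL.
transformer: 62.2 − 20·log₁₀(11.7/1.7) = 62.2 − 16.75 = 45.45 dB SPL.
Σ 10^(L/10) = 1.388e+07 → L_total = 10·log₁₀(1.388e+07) = 71.42 dB SPL.

71.4 dB SPL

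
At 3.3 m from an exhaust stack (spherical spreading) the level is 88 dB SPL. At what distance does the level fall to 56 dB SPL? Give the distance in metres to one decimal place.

131.4 m

The 32.0 dB drop corresponds to a distance ratio of 10^(32.0/20) for a point source.
r₂ = 3.3·10^((88−56)/20) = 3.3·10^(32.0/20) = 131.38 m.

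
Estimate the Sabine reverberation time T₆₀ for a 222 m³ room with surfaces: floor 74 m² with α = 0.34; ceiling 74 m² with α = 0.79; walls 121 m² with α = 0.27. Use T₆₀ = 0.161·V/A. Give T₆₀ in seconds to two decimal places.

Total absorption A = 74·0.34 + 74·0.79 + 121·0.27 = 116.29 m² sabins.
T₆₀ = 0.161 × 222 / 116.29 = 0.307 s.

0.31 s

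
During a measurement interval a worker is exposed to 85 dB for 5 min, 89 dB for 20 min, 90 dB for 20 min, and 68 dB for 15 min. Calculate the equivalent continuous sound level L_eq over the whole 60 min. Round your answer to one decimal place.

88.0 dB

L_eq = 10·log₁₀[(1/T)·Σ tᵢ·10^(Lᵢ/10)] with T = 60 min.
Σ tᵢ·10^(Lᵢ/10) = 5·10^(85/10) + 20·10^(89/10) + 20·10^(90/10) + 15·10^(68/10) = 3.756e+10.
L_eq = 10·log₁₀(3.756e+10/60) = 87.97 dB.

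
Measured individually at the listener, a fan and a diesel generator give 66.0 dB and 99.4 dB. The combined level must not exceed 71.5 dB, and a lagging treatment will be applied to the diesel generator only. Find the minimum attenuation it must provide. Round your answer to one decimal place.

29.3 dB

Fixed contribution from the other source: Σ 10^(L/10) = 10^(66.0/10) = 3.981e+06 (66.00 dB).
To meet 71.5 dB overall, the treated diesel generator may contribute at most 10^(71.5/10) − 3.981e+06 = 1.014e+07, i.e. 70.06 dB.
So the diesel generator must be reduced from 99.4 to 70.06 dB: IL = 29.34 dB.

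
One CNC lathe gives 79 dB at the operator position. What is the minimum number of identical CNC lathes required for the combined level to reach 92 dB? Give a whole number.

N identical sources give L₁ + 10·log₁₀ N, so require 10·log₁₀ N ≥ 92 − 79 = 13.0 dB.
N ≥ 10^(13.0/10) = 19.953, so N = 20.

20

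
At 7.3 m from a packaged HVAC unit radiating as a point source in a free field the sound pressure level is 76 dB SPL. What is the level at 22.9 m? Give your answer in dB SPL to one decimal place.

66.1 dB SPL

Point-source attenuation: ΔL = 20·log₁₀(r₂/r₁) = 20·log₁₀(22.9/7.3) = 9.930 dB.
L₂ = 76 − 20·log₁₀(22.9/7.3) = 76 − 9.930 = 66.07 dB SPL.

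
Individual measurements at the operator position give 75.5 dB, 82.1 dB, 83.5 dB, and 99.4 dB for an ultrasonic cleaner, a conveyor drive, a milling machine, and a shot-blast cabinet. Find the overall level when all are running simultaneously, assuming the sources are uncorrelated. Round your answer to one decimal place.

99.6 dB

For uncorrelated sources the intensities add, so convert each level to linear form, sum, and take 10·log₁₀ of the total.
Σ 10^(L/10) = 10^(75.5/10) + 10^(82.1/10) + 10^(83.5/10) + 10^(99.4/10) = 9.131e+09.
L_total = 10·log₁₀(9.131e+09) = 99.61 dB.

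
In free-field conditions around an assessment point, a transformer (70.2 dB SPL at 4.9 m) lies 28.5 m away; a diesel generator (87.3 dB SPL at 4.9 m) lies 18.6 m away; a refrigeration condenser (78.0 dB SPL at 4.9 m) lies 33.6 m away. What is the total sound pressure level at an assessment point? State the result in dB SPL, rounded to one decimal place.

75.9 dB SPL

First find each source's level at the receiver (point-source: −20·log₁₀(r/r_ref)), then combine on an intensity basis.
transformer: 70.2 − 20·log₁₀(28.5/4.9) = 70.2 − 15.29 = 54.91 dB SPL.
diesel generator: 87.3 − 20·log₁₀(18.6/4.9) = 87.3 − 11.59 = 75.71 dB SPL.
refrigeration condenser: 78.0 − 20·log₁₀(33.6/4.9) = 78.0 − 16.72 = 61.28 dB SPL.
Σ 10^(L/10) = 3.892e+07 → L_total = 10·log₁₀(3.892e+07) = 75.90 dB SPL.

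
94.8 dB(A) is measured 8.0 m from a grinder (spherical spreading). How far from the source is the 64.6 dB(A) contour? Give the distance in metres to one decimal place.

258.9 m

For a point source L₁ − L₂ = 20·log₁₀(r₂/r₁), so r₂ = r₁·10^((L₁−L₂)/20).
r₂ = 8.0·10^((94.8−64.6)/20) = 8.0·10^(30.2/20) = 258.87 m.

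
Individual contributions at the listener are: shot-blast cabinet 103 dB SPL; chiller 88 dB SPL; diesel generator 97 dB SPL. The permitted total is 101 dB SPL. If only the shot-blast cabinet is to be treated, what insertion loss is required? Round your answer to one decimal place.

The untreated sources together contribute 10^(88/10) + 10^(97/10) = 5.643e+09, i.e. 97.51 dB SPL.
The limit corresponds to 10^(101/10) = 1.259e+10; subtracting the fixed part leaves 6.946e+09 for the shot-blast cabinet, i.e. 98.42 dB SPL.
Required insertion loss = 103 − 98.42 = 4.58 dB.

4.6 dB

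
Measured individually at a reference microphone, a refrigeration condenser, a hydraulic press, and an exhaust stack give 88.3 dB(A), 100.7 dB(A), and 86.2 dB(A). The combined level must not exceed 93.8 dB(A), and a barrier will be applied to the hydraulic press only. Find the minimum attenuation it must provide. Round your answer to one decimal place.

9.5 dB

Everything except the hydraulic press sums to 10^(88.3/10) + 10^(86.2/10) = 1.093e+09 in linear terms, 90.39 dB(A).
To meet 93.8 dB(A) overall, the treated hydraulic press may contribute at most 10^(93.8/10) − 1.093e+09 = 1.306e+09, i.e. 91.16 dB(A).
Required insertion loss = 100.7 − 91.16 = 9.54 dB.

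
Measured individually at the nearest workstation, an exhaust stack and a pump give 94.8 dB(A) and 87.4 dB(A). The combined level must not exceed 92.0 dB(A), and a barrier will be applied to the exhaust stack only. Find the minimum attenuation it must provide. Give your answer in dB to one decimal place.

4.6 dB

Fixed contribution from the other source: Σ 10^(L/10) = 10^(87.4/10) = 5.495e+08 (87.40 dB(A)).
The limit corresponds to 10^(92.0/10) = 1.585e+09; subtracting the fixed part leaves 1.035e+09 for the exhaust stack, i.e. 90.15 dB(A).
So the exhaust stack must be reduced from 94.8 to 90.15 dB(A): IL = 4.65 dB.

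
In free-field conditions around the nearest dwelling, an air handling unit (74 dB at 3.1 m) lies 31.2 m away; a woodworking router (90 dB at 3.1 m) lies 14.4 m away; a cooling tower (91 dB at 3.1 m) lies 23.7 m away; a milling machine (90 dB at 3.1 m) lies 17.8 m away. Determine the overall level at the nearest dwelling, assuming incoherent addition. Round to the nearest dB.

First find each source's level at the receiver (point-source: −20·log₁₀(r/r_ref)), then combine on an intensity basis.
air handling unit: 74 − 20·log₁₀(31.2/3.1) = 74 − 20.06 = 53.94 dB.
woodworking router: 90 − 20·log₁₀(14.4/3.1) = 90 − 13.34 = 76.66 dB.
cooling tower: 91 − 20·log₁₀(23.7/3.1) = 91 − 17.67 = 73.33 dB.
milling machine: 90 − 20·log₁₀(17.8/3.1) = 90 − 15.18 = 74.82 dB.
Σ 10^(L/10) = 9.846e+07 → L_total = 10·log₁₀(9.846e+07) = 79.93 dB.

80 dB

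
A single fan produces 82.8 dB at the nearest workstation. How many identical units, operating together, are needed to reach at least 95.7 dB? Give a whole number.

20

The shortfall is 95.7 − 82.8 = 12.9 dB, and N units add 10·log₁₀ N, so need 10·log₁₀ N ≥ 12.9.
N ≥ 10^(12.9/10) = 19.498, so N = 20.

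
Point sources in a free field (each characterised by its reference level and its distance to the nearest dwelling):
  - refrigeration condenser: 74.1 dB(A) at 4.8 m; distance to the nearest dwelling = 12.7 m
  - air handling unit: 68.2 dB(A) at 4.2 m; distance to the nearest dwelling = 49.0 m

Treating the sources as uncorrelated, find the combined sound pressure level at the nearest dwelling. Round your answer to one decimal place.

65.7 dB(A)

Apply inverse-square spreading to bring every level to the receiver, then sum 10^(L/10).
refrigeration condenser: 74.1 − 20·log₁₀(12.7/4.8) = 74.1 − 8.45 = 65.65 dB(A).
air handling unit: 68.2 − 20·log₁₀(49.0/4.2) = 68.2 − 21.34 = 46.86 dB(A).
Σ 10^(L/10) = 3.720e+06 → L_total = 10·log₁₀(3.720e+06) = 65.71 dB(A).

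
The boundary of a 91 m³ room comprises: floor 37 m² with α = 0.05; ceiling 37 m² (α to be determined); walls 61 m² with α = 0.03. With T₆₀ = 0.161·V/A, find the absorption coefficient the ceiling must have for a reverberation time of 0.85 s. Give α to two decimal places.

From T₆₀ = 0.161·V/A, the target T₆₀ = 0.85 s needs A = 0.161·91/0.85 = 17.24 m².
Absorption from the other surfaces = 37·0.05 + 61·0.03 = 3.68 m², so the ceiling must supply 13.56 m² over 37 m².
α = 13.56/37 = 0.366.

0.37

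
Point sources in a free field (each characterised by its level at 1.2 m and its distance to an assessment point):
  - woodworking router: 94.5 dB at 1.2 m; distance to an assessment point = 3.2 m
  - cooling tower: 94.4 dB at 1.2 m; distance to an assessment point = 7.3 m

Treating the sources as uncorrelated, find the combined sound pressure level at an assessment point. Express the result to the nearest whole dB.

87 dB

Apply inverse-square spreading to bring every level to the receiver, then sum 10^(L/10).
woodworking router: 94.5 − 20·log₁₀(3.2/1.2) = 94.5 − 8.52 = 85.98 dB.
cooling tower: 94.4 − 20·log₁₀(7.3/1.2) = 94.4 − 15.68 = 78.72 dB.
Σ 10^(L/10) = 4.708e+08 → L_total = 10·log₁₀(4.708e+08) = 86.73 dB.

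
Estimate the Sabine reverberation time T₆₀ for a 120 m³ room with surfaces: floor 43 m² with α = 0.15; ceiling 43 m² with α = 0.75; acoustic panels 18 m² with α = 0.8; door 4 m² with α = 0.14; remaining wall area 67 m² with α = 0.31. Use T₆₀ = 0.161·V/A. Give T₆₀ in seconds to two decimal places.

0.26 s

Summing Sᵢαᵢ: 43·0.15 + 43·0.75 + 18·0.8 + 4·0.14 + 67·0.31 = 74.43 m².
T₆₀ = 0.161 × 120 / 74.43 = 0.260 s.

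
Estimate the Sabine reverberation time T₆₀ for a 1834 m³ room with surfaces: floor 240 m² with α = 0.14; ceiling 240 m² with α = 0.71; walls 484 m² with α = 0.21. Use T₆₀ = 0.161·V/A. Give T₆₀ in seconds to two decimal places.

A = Σ Sᵢαᵢ = 240·0.14 + 240·0.71 + 484·0.21 = 305.64 m².
T₆₀ = 0.161 × 1834 / 305.64 = 0.966 s.

0.97 s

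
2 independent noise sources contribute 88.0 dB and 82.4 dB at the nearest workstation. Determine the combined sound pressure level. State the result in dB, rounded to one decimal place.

89.1 dB

For uncorrelated sources the intensities add, so convert each level to linear form, sum, and take 10·log₁₀ of the total.
Σ 10^(L/10) = 10^(88.0/10) + 10^(82.4/10) = 8.047e+08.
L_total = 10·log₁₀(8.047e+08) = 89.06 dB.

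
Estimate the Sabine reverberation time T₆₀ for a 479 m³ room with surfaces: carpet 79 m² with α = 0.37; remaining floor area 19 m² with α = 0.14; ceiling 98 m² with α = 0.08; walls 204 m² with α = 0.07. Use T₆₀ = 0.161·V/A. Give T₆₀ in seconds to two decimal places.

1.43 s

A = Σ Sᵢαᵢ = 79·0.37 + 19·0.14 + 98·0.08 + 204·0.07 = 54.01 m².
T₆₀ = 0.161·V/A = 0.161·479/54.01 = 1.428 s.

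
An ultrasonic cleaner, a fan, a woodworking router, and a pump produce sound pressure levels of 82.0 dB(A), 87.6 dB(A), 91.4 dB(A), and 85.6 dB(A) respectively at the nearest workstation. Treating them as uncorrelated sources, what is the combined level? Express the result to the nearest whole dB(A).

94 dB(A)

Incoherent sources combine by intensity addition: L_total = 10·log₁₀(Σ 10^(L_i/10)).
Σ 10^(L/10) = 10^(82.0/10) + 10^(87.6/10) + 10^(91.4/10) + 10^(85.6/10) = 2.477e+09.
L_total = 10·log₁₀(2.477e+09) = 93.94 dB(A).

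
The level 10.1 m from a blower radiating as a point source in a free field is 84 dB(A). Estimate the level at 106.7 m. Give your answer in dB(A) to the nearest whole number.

64 dB(A)

Point-source attenuation: ΔL = 20·log₁₀(r₂/r₁) = 20·log₁₀(106.7/10.1) = 20.477 dB.
L₂ = 84 − 20·log₁₀(106.7/10.1) = 84 − 20.477 = 63.52 dB(A).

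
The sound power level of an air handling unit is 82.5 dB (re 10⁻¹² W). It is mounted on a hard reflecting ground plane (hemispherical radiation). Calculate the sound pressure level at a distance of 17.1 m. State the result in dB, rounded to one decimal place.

L_p = L_w − 10·log₁₀(2π·r²) with r = 17.1 m.
2π·r² = 1837 m², 10·log₁₀ of that is 32.642 dB.
L_p = 82.5 − 32.642 = 49.86 dB.

49.9 dB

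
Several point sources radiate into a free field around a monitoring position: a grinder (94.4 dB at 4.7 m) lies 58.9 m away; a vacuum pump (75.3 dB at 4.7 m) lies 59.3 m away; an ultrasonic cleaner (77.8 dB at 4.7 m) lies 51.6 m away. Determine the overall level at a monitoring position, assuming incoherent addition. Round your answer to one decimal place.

72.6 dB

First find each source's level at the receiver (point-source: −20·log₁₀(r/r_ref)), then combine on an intensity basis.
grinder: 94.4 − 20·log₁₀(58.9/4.7) = 94.4 − 21.96 = 72.44 dB.
vacuum pump: 75.3 − 20·log₁₀(59.3/4.7) = 75.3 − 22.02 = 53.28 dB.
ultrasonic cleaner: 77.8 − 20·log₁₀(51.6/4.7) = 77.8 − 20.81 = 56.99 dB.
Σ 10^(L/10) = 1.825e+07 → L_total = 10·log₁₀(1.825e+07) = 72.61 dB.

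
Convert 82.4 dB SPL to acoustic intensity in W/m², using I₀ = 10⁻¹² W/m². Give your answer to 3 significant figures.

0.000174 W/m²

I = I₀·10^(L/10) = 10⁻¹² × 10^(82.4/10) = 10^(-3.760).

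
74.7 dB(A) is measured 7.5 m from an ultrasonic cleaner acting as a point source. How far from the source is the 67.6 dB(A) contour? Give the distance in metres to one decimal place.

The 7.1 dB drop corresponds to a distance ratio of 10^(7.1/20) for a point source.
r₂ = 7.5·10^((74.7−67.6)/20) = 7.5·10^(7.1/20) = 16.98 m.

17.0 m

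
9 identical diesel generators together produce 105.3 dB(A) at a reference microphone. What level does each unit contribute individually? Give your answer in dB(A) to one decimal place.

Dividing the total intensity by 9 lowers the level by 10·log₁₀ 9 = 9.542 dB: L₁ = 105.3 − 9.542.

95.8 dB(A)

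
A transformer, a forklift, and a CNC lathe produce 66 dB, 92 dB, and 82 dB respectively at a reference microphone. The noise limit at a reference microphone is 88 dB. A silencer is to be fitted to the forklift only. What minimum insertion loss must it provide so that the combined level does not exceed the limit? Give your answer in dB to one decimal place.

5.3 dB

Everything except the forklift sums to 10^(66/10) + 10^(82/10) = 1.625e+08 in linear terms, 82.11 dB.
The limit corresponds to 10^(88/10) = 6.310e+08; subtracting the fixed part leaves 4.685e+08 for the forklift, i.e. 86.71 dB.
Required insertion loss = 92 − 86.71 = 5.29 dB.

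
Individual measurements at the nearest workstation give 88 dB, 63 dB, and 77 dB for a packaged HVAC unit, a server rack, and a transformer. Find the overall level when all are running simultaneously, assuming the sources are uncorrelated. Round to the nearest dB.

88 dB

For uncorrelated sources the intensities add, so convert each level to linear form, sum, and take 10·log₁₀ of the total.
Σ 10^(L/10) = 10^(88/10) + 10^(63/10) + 10^(77/10) = 6.831e+08.
L_total = 10·log₁₀(6.831e+08) = 88.34 dB.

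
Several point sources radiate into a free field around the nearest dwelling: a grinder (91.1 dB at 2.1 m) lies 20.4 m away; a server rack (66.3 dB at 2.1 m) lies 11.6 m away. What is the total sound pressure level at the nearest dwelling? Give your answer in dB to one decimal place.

First find each source's level at the receiver (point-source: −20·log₁₀(r/r_ref)), then combine on an intensity basis.
grinder: 91.1 − 20·log₁₀(20.4/2.1) = 91.1 − 19.75 = 71.35 dB.
server rack: 66.3 − 20·log₁₀(11.6/2.1) = 66.3 − 14.84 = 51.46 dB.
Σ 10^(L/10) = 1.379e+07 → L_total = 10·log₁₀(1.379e+07) = 71.40 dB.

71.4 dB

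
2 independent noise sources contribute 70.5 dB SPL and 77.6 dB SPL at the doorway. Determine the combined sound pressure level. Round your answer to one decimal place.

Incoherent sources combine by intensity addition: L_total = 10·log₁₀(Σ 10^(L_i/10)).
Σ 10^(L/10) = 10^(70.5/10) + 10^(77.6/10) = 6.876e+07.
L_total = 10·log₁₀(6.876e+07) = 78.37 dB SPL.

78.4 dB SPL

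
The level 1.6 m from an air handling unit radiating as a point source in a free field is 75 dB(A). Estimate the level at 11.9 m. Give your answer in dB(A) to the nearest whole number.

58 dB(A)

Spherical spreading from a point source gives a 20·log₁₀(r₂/r₁) drop.
L₂ = 75 − 20·log₁₀(11.9/1.6) = 75 − 17.429 = 57.57 dB(A).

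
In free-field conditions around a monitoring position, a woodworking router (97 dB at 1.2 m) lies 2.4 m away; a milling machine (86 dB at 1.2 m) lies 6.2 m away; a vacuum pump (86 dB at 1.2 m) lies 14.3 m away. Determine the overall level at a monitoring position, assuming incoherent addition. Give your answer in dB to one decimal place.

Propagate each source to the receiver with L = L_ref − 20·log₁₀(r/r_ref), then add intensities.
woodworking router: 97 − 20·log₁₀(2.4/1.2) = 97 − 6.02 = 90.98 dB.
milling machine: 86 − 20·log₁₀(6.2/1.2) = 86 − 14.26 = 71.74 dB.
vacuum pump: 86 − 20·log₁₀(14.3/1.2) = 86 − 21.52 = 64.48 dB.
Σ 10^(L/10) = 1.271e+09 → L_total = 10·log₁₀(1.271e+09) = 91.04 dB.

91.0 dB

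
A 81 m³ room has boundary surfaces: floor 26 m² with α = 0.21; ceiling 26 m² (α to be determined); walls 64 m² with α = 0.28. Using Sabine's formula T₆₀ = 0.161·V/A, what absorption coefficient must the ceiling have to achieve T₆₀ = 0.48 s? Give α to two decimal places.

0.15

A = 0.161·V/T₆₀ = 0.161·81/0.48 = 27.17 m² sabins.
Absorption from the other surfaces = 26·0.21 + 64·0.28 = 23.38 m², so the ceiling must supply 3.79 m² over 26 m².
α = 3.79/26 = 0.146.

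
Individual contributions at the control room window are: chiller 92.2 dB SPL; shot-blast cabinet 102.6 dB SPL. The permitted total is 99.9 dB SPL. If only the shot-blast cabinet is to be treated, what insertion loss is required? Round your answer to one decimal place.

3.5 dB

Fixed contribution from the other source: Σ 10^(L/10) = 10^(92.2/10) = 1.660e+09 (92.20 dB SPL).
The limit corresponds to 10^(99.9/10) = 9.772e+09; subtracting the fixed part leaves 8.113e+09 for the shot-blast cabinet, i.e. 99.09 dB SPL.
Required insertion loss = 102.6 − 99.09 = 3.51 dB.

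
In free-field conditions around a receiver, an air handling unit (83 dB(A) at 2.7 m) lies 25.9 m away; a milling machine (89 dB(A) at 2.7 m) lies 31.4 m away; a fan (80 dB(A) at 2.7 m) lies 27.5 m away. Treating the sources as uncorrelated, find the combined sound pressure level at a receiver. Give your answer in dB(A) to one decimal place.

First find each source's level at the receiver (point-source: −20·log₁₀(r/r_ref)), then combine on an intensity basis.
air handling unit: 83 − 20·log₁₀(25.9/2.7) = 83 − 19.64 = 63.36 dB(A).
milling machine: 89 − 20·log₁₀(31.4/2.7) = 89 − 21.31 = 67.69 dB(A).
fan: 80 − 20·log₁₀(27.5/2.7) = 80 − 20.16 = 59.84 dB(A).
Σ 10^(L/10) = 9.005e+06 → L_total = 10·log₁₀(9.005e+06) = 69.55 dB(A).

69.5 dB(A)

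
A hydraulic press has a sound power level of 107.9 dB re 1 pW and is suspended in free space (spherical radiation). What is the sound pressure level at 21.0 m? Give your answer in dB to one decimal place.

70.5 dB

Free-field spherical radiation: L_p = L_w − 10·log₁₀(4π·r²), r = 21.0 m.
4π·r² = 5542 m², 10·log₁₀ of that is 37.436 dB.
L_p = 107.9 − 37.436 = 70.46 dB.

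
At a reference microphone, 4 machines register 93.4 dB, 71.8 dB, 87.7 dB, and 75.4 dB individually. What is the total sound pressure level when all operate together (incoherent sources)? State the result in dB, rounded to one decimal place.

Incoherent sources combine by intensity addition: L_total = 10·log₁₀(Σ 10^(L_i/10)).
Σ 10^(L/10) = 10^(93.4/10) + 10^(71.8/10) + 10^(87.7/10) + 10^(75.4/10) = 2.826e+09.
L_total = 10·log₁₀(2.826e+09) = 94.51 dB.

94.5 dB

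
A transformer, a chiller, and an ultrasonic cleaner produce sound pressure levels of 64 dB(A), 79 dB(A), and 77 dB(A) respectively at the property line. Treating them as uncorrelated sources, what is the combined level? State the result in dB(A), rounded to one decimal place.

Incoherent sources combine by intensity addition: L_total = 10·log₁₀(Σ 10^(L_i/10)).
Σ 10^(L/10) = 10^(64/10) + 10^(79/10) + 10^(77/10) = 1.321e+08.
L_total = 10·log₁₀(1.321e+08) = 81.21 dB(A).

81.2 dB(A)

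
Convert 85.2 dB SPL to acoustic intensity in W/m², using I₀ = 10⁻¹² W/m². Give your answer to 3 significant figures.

0.000331 W/m²

I/I₀ = 10^(85.2/10) = 3.311e+08, so I = 3.311e+08 × 10⁻¹² W/m².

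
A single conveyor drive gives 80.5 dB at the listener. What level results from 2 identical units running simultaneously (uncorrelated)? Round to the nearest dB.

With 2 equal, uncorrelated contributions the intensity is 2× that of one unit, giving a rise of 10·log₁₀ 2.
L_total = 80.5 + 10·log₁₀(2) = 80.5 + 3.010 = 83.51 dB.

84 dB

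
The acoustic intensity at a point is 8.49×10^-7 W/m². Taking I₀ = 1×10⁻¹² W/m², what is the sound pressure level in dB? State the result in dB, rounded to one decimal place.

I/I₀ = 8.49×10^-7/10⁻¹² = 8.49×10^5, and L = 10·log₁₀(I/I₀).
L = 10·(0.9289 + 5) = 59.29 dB.

59.3 dB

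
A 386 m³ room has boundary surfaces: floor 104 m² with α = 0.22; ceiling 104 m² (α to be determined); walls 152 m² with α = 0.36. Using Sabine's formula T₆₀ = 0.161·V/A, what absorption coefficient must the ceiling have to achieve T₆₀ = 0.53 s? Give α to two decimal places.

0.38

A = 0.161·V/T₆₀ = 0.161·386/0.53 = 117.26 m² sabins.
Absorption from the other surfaces = 104·0.22 + 152·0.36 = 77.60 m², so the ceiling must supply 39.66 m² over 104 m².
α = 39.66/104 = 0.381.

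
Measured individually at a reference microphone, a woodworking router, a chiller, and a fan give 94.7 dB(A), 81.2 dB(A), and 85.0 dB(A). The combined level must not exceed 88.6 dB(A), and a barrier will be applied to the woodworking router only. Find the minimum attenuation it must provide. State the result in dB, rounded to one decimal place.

The untreated sources together contribute 10^(81.2/10) + 10^(85.0/10) = 4.481e+08, i.e. 86.51 dB(A).
To meet 88.6 dB(A) overall, the treated woodworking router may contribute at most 10^(88.6/10) − 4.481e+08 = 2.764e+08, i.e. 84.42 dB(A).
So the woodworking router must be reduced from 94.7 to 84.42 dB(A): IL = 10.28 dB.

10.3 dB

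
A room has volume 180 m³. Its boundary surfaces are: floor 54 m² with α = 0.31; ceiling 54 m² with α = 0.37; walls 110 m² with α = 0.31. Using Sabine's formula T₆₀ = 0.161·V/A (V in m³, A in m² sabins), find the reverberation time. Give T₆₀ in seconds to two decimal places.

0.41 s

A = Σ Sᵢαᵢ = 54·0.31 + 54·0.37 + 110·0.31 = 70.82 m².
T₆₀ = 0.161·V/A = 0.161·180/70.82 = 0.409 s.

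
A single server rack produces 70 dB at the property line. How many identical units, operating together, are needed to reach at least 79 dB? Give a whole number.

The shortfall is 79 − 70 = 9.0 dB, and N units add 10·log₁₀ N, so need 10·log₁₀ N ≥ 9.0.
N ≥ 10^(9.0/10) = 7.943, so N = 8.

8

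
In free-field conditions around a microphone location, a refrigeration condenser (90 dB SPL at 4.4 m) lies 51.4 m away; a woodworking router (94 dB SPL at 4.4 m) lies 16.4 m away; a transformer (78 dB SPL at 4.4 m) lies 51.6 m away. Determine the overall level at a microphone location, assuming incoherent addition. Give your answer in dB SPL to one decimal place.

82.8 dB SPL

Apply inverse-square spreading to bring every level to the receiver, then sum 10^(L/10).
refrigeration condenser: 90 − 20·log₁₀(51.4/4.4) = 90 − 21.35 = 68.65 dB SPL.
woodworking router: 94 − 20·log₁₀(16.4/4.4) = 94 − 11.43 = 82.57 dB SPL.
transformer: 78 − 20·log₁₀(51.6/4.4) = 78 − 21.38 = 56.62 dB SPL.
Σ 10^(L/10) = 1.886e+08 → L_total = 10·log₁₀(1.886e+08) = 82.76 dB SPL.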